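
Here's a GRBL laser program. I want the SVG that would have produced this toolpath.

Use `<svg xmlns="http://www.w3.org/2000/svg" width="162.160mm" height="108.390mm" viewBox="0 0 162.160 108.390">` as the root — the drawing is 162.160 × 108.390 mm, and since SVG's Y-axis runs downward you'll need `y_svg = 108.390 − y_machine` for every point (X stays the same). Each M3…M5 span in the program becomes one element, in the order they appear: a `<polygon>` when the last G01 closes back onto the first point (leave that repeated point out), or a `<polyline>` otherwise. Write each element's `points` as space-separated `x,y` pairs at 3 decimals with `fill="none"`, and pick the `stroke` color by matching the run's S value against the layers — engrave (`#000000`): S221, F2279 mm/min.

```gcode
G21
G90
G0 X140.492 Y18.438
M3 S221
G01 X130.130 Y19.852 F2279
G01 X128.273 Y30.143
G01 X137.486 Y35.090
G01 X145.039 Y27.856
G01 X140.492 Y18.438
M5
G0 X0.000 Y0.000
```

Each laser-on run becomes one SVG element. Flip Y back into SVG space with y_svg = 108.390 − y_machine. Every run uses S221, so all elements get stroke `#000000` (engrave).

Run 1: The run returns to its start, so emit a `<polygon>` with points (Y-flipped): 140.492,89.952 130.130,88.538 128.273,78.247 137.486,73.300 145.039,80.534.

<svg xmlns="http://www.w3.org/2000/svg" width="162.160mm" height="108.390mm" viewBox="0 0 162.160 108.390">
  <polygon points="140.492,89.952 130.130,88.538 128.273,78.247 137.486,73.300 145.039,80.534" fill="none" stroke="#000000"/>
</svg>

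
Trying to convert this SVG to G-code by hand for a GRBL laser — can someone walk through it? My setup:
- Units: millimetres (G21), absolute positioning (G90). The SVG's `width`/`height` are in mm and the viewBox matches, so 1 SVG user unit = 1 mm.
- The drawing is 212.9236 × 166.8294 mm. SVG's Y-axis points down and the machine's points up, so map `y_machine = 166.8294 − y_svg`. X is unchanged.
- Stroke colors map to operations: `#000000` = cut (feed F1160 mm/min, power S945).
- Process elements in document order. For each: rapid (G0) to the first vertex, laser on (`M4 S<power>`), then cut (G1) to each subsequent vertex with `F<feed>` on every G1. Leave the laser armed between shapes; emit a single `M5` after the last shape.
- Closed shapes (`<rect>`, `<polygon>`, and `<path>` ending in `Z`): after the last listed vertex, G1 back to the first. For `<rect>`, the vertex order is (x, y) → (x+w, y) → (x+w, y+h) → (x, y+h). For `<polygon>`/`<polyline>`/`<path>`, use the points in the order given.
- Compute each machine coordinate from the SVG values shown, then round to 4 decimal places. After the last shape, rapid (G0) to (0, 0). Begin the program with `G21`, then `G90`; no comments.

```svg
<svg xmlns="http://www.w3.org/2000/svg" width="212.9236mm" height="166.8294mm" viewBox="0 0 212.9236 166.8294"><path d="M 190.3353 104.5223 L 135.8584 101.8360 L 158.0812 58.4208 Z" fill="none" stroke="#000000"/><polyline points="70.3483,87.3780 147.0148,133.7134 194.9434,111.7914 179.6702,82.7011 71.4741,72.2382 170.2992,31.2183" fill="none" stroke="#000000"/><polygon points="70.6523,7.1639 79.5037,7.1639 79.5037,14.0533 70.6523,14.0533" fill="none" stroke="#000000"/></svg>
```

Since the viewBox matches the mm dimensions, user units are millimetres directly. The only transform is the Y-flip y_m = 166.8294 − y_svg.

Shape 1 is a closed polygon drawn with `<path>`. Its stroke #000000 means cut at S945, F1160. After flipping Y the toolpath is (190.3353,62.3071) → (135.8584,64.9934) → (158.0812,108.4086) → (190.3353,62.3071), returning to the start.

Shape 2 is a open polyline drawn with `<polyline>`. Its stroke #000000 means cut at S945, F1160. After flipping Y the toolpath is (70.3483,79.4514) → (147.0148,33.1160) → (194.9434,55.0380) → (179.6702,84.1283) → (71.4741,94.5912) → (170.2992,135.6111).

Shape 3 is a rectangle drawn with `<polygon>`. Its stroke #000000 means cut at S945, F1160. After flipping Y the toolpath is (70.6523,159.6655) → (79.5037,159.6655) → (79.5037,152.7761) → (70.6523,152.7761) → (70.6523,159.6655), returning to the start.

G21
G90
G0 X190.3353 Y62.3071
M4 S945
G1 X135.8584 Y64.9934 F1160
G1 X158.0812 Y108.4086 F1160
G1 X190.3353 Y62.3071 F1160
G0 X70.3483 Y79.4514
M4 S945
G1 X147.0148 Y33.1160 F1160
G1 X194.9434 Y55.0380 F1160
G1 X179.6702 Y84.1283 F1160
G1 X71.4741 Y94.5912 F1160
G1 X170.2992 Y135.6111 F1160
G0 X70.6523 Y159.6655
M4 S945
G1 X79.5037 Y159.6655 F1160
G1 X79.5037 Y152.7761 F1160
G1 X70.6523 Y152.7761 F1160
G1 X70.6523 Y159.6655 F1160
M5
G0 X0.0000 Y0.0000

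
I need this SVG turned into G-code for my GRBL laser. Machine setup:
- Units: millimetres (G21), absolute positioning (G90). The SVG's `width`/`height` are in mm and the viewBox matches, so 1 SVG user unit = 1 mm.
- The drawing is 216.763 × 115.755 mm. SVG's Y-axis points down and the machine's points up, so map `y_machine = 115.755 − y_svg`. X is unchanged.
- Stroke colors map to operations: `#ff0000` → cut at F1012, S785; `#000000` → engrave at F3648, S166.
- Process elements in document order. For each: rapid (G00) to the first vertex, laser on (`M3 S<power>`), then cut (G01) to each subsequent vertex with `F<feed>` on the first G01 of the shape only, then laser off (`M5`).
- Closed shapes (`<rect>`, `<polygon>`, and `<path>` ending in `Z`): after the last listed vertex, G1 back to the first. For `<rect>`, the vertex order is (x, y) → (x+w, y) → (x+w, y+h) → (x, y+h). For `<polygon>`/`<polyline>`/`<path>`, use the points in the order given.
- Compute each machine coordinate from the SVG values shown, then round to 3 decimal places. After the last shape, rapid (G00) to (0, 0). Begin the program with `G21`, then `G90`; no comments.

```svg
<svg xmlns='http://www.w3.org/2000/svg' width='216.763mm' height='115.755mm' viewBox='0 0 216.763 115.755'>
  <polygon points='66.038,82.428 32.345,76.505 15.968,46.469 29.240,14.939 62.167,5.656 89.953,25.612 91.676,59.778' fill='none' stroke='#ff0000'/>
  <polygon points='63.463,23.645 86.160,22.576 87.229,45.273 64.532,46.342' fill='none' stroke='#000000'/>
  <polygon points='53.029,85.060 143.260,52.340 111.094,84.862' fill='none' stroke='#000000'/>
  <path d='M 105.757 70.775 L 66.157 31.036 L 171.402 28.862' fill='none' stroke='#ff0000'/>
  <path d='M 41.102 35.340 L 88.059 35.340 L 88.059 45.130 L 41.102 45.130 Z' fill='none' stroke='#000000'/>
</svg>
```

1 u = 1 mm; y_m = 115.755 − y.

[1] `<polygon>` regular polygon, #ff0000→cut S785 F1012: (66.038,33.327) → (32.345,39.250) → (15.968,69.286) → (29.240,100.816) → (62.167,110.099) → (89.953,90.143) → (91.676,55.977) → (66.038,33.327) (closed)

[2] `<polygon>` regular polygon, #000000→engrave S166 F3648: (63.463,92.110) → (86.160,93.179) → (87.229,70.482) → (64.532,69.413) → (63.463,92.110) (closed)

[3] `<polygon>` closed polygon, #000000→engrave S166 F3648: (53.029,30.695) → (143.260,63.415) → (111.094,30.893) → (53.029,30.695) (closed)

[4] `<path>` open polyline, #ff0000→cut S785 F1012: (105.757,44.980) → (66.157,84.719) → (171.402,86.893)

[5] `<path>` rectangle, #000000→engrave S166 F3648: (41.102,80.415) → (88.059,80.415) → (88.059,70.625) → (41.102,70.625) → (41.102,80.415) (closed)

G21
G90
G00 X66.038 Y33.327
M3 S785
G01 X32.345 Y39.250 F1012
G01 X15.968 Y69.286
G01 X29.240 Y100.816
G01 X62.167 Y110.099
G01 X89.953 Y90.143
G01 X91.676 Y55.977
G01 X66.038 Y33.327
M5
G00 X63.463 Y92.110
M3 S166
G01 X86.160 Y93.179 F3648
G01 X87.229 Y70.482
G01 X64.532 Y69.413
G01 X63.463 Y92.110
M5
G00 X53.029 Y30.695
M3 S166
G01 X143.260 Y63.415 F3648
G01 X111.094 Y30.893
G01 X53.029 Y30.695
M5
G00 X105.757 Y44.980
M3 S785
G01 X66.157 Y84.719 F1012
G01 X171.402 Y86.893
M5
G00 X41.102 Y80.415
M3 S166
G01 X88.059 Y80.415 F3648
G01 X88.059 Y70.625
G01 X41.102 Y70.625
G01 X41.102 Y80.415
M5
G00 X0.000 Y0.000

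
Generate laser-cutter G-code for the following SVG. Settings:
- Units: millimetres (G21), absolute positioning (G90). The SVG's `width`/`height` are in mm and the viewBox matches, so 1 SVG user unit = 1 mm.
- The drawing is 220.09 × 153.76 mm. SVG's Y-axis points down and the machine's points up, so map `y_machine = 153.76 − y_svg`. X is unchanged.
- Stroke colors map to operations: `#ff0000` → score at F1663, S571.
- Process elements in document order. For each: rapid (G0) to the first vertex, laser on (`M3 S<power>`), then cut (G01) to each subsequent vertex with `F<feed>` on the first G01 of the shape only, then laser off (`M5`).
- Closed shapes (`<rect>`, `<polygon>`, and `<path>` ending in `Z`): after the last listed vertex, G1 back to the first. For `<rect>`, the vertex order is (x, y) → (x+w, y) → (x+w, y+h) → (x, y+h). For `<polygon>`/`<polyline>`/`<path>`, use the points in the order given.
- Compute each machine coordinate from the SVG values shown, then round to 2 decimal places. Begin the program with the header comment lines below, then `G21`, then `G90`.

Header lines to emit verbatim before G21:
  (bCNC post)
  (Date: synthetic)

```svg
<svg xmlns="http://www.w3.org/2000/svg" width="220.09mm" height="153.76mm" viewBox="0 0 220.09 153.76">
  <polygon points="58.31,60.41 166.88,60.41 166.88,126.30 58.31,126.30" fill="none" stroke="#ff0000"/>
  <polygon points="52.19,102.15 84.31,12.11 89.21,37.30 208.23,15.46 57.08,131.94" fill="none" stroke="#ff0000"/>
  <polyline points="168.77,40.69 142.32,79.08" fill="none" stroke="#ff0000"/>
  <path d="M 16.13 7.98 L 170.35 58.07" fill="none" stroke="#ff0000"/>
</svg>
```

(bCNC post)
(Date: synthetic)
G21
G90
G0 X58.31 Y93.35
M3 S571
G01 X166.88 Y93.35 F1663
G01 X166.88 Y27.46
G01 X58.31 Y27.46
G01 X58.31 Y93.35
M5
G0 X52.19 Y51.61
M3 S571
G01 X84.31 Y141.65 F1663
G01 X89.21 Y116.46
G01 X208.23 Y138.30
G01 X57.08 Y21.82
G01 X52.19 Y51.61
M5
G0 X168.77 Y113.07
M3 S571
G01 X142.32 Y74.68 F1663
M5
G0 X16.13 Y145.78
M3 S571
G01 X170.35 Y95.69 F1663
M5

viewBox `0 0 220.09 153.76` with mm width/height → 1 unit = 1 mm. Flip: y_m = 153.76 − y_svg.

**Shape 1** — `<polygon>` rectangle, stroke `#ff0000` → score (S571, F1663). Machine vertices: (58.31,93.35) → (166.88,93.35) → (166.88,27.46) → (58.31,27.46) → (58.31,93.35). Closed: final G1 returns to the first vertex.

**Shape 2** — `<polygon>` closed polygon, stroke `#ff0000` → score (S571, F1663). Machine vertices: (52.19,51.61) → (84.31,141.65) → (89.21,116.46) → (208.23,138.30) → (57.08,21.82) → (52.19,51.61). Closed: final G1 returns to the first vertex.

**Shape 3** — `<polyline>` line segment, stroke `#ff0000` → score (S571, F1663). Machine vertices: (168.77,113.07) → (142.32,74.68). Open path.

**Shape 4** — `<path>` line segment, stroke `#ff0000` → score (S571, F1663). Machine vertices: (16.13,145.78) → (170.35,95.69). Open path.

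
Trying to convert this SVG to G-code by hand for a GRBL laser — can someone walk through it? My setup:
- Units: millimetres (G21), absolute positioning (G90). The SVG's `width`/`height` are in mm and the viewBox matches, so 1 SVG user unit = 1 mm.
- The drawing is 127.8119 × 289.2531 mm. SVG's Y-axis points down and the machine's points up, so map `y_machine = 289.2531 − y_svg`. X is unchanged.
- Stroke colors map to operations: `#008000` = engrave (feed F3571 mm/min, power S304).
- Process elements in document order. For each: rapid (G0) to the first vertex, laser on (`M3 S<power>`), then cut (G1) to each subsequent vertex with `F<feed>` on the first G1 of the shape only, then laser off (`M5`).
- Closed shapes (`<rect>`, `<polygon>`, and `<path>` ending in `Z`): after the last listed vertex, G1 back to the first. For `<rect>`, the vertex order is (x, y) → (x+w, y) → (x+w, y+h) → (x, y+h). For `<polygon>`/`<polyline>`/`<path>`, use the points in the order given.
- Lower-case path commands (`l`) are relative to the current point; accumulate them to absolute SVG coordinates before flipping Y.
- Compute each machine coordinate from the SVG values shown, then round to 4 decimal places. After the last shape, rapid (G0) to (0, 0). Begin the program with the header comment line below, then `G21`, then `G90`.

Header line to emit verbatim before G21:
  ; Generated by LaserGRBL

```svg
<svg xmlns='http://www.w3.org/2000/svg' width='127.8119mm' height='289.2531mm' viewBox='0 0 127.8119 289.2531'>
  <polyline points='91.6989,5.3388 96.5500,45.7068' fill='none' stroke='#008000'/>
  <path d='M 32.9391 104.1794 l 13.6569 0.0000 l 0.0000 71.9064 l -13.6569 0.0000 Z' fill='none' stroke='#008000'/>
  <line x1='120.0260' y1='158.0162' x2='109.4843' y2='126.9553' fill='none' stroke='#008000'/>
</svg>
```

1 u = 1 mm; y_m = 289.2531 − y.

[1] `<polyline>` line segment, #008000→engrave S304 F3571: (91.6989,283.9143) → (96.5500,243.5463)

[2] `<path>` rectangle, #008000→engrave S304 F3571: (32.9391,185.0737) → (46.5960,185.0737) → (46.5960,113.1673) → (32.9391,113.1673) → (32.9391,185.0737) (closed)

[3] `<line>` line segment, #008000→engrave S304 F3571: (120.0260,131.2369) → (109.4843,162.2978)

; Generated by LaserGRBL
G21
G90
G0 X91.6989 Y283.9143
M3 S304
G1 X96.5500 Y243.5463 F3571
M5
G0 X32.9391 Y185.0737
M3 S304
G1 X46.5960 Y185.0737 F3571
G1 X46.5960 Y113.1673
G1 X32.9391 Y113.1673
G1 X32.9391 Y185.0737
M5
G0 X120.0260 Y131.2369
M3 S304
G1 X109.4843 Y162.2978 F3571
M5
G0 X0.0000 Y0.0000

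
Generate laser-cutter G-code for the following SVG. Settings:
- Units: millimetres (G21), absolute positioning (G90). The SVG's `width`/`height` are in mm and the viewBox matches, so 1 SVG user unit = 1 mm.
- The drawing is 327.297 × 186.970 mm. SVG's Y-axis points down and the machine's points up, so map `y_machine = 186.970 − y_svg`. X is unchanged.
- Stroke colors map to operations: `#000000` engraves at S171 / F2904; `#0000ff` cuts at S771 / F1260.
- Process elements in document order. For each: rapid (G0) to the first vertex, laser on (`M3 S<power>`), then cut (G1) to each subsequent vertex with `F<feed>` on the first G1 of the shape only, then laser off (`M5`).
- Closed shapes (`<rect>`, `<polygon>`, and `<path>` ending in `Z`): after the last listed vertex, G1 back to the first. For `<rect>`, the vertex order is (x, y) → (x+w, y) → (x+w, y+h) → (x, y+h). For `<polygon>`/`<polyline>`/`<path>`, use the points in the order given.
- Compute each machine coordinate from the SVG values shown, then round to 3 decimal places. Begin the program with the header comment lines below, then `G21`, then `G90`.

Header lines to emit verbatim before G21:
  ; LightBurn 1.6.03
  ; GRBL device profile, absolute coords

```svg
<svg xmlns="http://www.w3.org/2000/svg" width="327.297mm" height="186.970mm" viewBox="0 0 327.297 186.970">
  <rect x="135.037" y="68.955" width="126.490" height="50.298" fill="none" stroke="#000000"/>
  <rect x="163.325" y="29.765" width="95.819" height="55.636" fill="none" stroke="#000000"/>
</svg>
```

viewBox `0 0 327.297 186.970` with mm width/height → 1 unit = 1 mm. Flip: y_m = 186.970 − y_svg.

**Shape 1** — `<rect>` rectangle, stroke `#000000` → engrave (S171, F2904). Machine vertices: (135.037,118.015) → (261.527,118.015) → (261.527,67.717) → (135.037,67.717) → (135.037,118.015). Closed: final G1 returns to the first vertex.

**Shape 2** — `<rect>` rectangle, stroke `#000000` → engrave (S171, F2904). Machine vertices: (163.325,157.205) → (259.144,157.205) → (259.144,101.569) → (163.325,101.569) → (163.325,157.205). Closed: final G1 returns to the first vertex.

; LightBurn 1.6.03
; GRBL device profile, absolute coords
G21
G90
G0 X135.037 Y118.015
M3 S171
G1 X261.527 Y118.015 F2904
G1 X261.527 Y67.717
G1 X135.037 Y67.717
G1 X135.037 Y118.015
M5
G0 X163.325 Y157.205
M3 S171
G1 X259.144 Y157.205 F2904
G1 X259.144 Y101.569
G1 X163.325 Y101.569
G1 X163.325 Y157.205
M5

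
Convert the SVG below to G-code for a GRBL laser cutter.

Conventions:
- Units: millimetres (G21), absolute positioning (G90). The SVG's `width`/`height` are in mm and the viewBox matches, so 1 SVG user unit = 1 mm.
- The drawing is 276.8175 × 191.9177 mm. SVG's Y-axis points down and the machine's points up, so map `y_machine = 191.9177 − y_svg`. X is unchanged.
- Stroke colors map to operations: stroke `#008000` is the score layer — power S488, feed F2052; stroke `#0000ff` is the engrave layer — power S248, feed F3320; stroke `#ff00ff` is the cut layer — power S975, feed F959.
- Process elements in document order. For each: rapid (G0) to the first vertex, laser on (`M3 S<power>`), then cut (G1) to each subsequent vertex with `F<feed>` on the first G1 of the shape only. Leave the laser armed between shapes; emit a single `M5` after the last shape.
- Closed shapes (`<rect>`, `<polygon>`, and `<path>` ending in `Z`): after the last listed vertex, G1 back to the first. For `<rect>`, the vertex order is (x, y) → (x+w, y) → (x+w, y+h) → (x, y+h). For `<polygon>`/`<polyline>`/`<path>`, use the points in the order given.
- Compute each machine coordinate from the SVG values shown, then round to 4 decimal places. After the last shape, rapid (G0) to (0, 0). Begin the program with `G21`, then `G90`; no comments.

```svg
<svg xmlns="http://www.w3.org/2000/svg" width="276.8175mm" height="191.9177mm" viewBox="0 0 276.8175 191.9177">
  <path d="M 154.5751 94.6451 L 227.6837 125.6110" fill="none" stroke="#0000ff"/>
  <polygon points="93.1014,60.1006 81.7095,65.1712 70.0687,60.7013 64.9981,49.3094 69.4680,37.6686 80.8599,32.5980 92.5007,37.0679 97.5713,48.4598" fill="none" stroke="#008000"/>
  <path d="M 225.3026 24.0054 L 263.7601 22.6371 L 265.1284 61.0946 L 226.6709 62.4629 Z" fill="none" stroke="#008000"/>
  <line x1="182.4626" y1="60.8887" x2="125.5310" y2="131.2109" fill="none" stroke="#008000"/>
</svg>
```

G21
G90
G0 X154.5751 Y97.2726
M3 S248
G1 X227.6837 Y66.3067 F3320
G0 X93.1014 Y131.8171
M3 S488
G1 X81.7095 Y126.7465 F2052
G1 X70.0687 Y131.2164
G1 X64.9981 Y142.6083
G1 X69.4680 Y154.2491
G1 X80.8599 Y159.3197
G1 X92.5007 Y154.8498
G1 X97.5713 Y143.4579
G1 X93.1014 Y131.8171
G0 X225.3026 Y167.9123
M3 S488
G1 X263.7601 Y169.2806 F2052
G1 X265.1284 Y130.8231
G1 X226.6709 Y129.4548
G1 X225.3026 Y167.9123
G0 X182.4626 Y131.0290
M3 S488
G1 X125.5310 Y60.7068 F2052
M5
G0 X0.0000 Y0.0000

1 u = 1 mm; y_m = 191.9177 − y.

[1] `<path>` line segment, #0000ff→engrave S248 F3320: (154.5751,97.2726) → (227.6837,66.3067)

[2] `<polygon>` regular polygon, #008000→score S488 F2052: (93.1014,131.8171) → (81.7095,126.7465) → (70.0687,131.2164) → (64.9981,142.6083) → (69.4680,154.2491) → (80.8599,159.3197) → (92.5007,154.8498) → (97.5713,143.4579) → (93.1014,131.8171) (closed)

[3] `<path>` regular polygon, #008000→score S488 F2052: (225.3026,167.9123) → (263.7601,169.2806) → (265.1284,130.8231) → (226.6709,129.4548) → (225.3026,167.9123) (closed)

[4] `<line>` line segment, #008000→score S488 F2052: (182.4626,131.0290) → (125.5310,60.7068)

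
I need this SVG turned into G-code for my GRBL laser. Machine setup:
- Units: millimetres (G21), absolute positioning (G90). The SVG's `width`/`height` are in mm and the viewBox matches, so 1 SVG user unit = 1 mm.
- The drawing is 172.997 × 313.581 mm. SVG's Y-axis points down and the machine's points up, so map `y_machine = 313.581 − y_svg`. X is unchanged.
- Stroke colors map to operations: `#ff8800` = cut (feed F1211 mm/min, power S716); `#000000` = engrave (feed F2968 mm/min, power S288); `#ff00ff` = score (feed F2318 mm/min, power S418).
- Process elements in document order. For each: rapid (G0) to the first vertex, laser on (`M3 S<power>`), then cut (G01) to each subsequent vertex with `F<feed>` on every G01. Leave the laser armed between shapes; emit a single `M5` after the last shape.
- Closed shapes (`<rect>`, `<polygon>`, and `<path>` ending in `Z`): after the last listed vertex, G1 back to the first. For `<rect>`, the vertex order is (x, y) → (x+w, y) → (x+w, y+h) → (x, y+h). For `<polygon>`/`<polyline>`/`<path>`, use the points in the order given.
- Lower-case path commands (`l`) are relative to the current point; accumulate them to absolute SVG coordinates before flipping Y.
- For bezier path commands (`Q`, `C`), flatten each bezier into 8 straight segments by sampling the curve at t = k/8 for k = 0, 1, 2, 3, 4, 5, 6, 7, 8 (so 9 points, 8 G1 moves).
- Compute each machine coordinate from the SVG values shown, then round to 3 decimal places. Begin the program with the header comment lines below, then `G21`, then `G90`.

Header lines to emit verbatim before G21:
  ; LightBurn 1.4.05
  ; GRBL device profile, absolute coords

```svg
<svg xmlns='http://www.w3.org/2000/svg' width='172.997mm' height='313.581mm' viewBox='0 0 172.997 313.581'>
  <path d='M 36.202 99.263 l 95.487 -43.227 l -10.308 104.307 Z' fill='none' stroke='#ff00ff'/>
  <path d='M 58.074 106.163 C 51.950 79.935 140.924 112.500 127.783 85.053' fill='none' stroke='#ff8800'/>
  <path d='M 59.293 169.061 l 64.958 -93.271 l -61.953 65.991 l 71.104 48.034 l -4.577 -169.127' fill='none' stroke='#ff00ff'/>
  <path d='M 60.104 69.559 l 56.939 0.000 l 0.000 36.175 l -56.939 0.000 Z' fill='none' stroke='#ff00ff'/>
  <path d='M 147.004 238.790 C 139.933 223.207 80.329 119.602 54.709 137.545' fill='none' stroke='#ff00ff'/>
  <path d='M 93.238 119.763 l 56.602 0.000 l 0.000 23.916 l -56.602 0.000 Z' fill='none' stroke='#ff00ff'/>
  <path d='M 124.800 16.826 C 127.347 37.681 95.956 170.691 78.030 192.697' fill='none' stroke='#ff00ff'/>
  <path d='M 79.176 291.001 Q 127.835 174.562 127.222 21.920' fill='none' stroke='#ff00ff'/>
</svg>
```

viewBox `0 0 172.997 313.581` with mm width/height → 1 unit = 1 mm. Flip: y_m = 313.581 − y_svg.

**Shape 1** — `<path>` regular polygon, stroke `#ff00ff` → score (S418, F2318). Machine vertices: (36.202,214.318) → (131.689,257.545) → (121.381,153.238) → (36.202,214.318). Closed: final G1 returns to the first vertex.

**Shape 2** — `<path>` cubic bezier, stroke `#ff8800` → cut (S716, F1211). Control points (SVG): P0=(58.074,106.163), P1=(51.950,79.935), P2=(140.924,112.500), P3=(127.783,85.053); sampled at t=k/8. Machine vertices: (58.074,207.418) → (59.850,214.730) → (68.230,217.922) → (80.904,218.386) → (95.560,217.516) → (109.887,216.703) → (121.574,217.339) → (128.309,220.816) → (127.783,228.528). Open path.

**Shape 3** — `<path>` open polyline, stroke `#ff00ff` → score (S418, F2318). Machine vertices: (59.293,144.520) → (124.251,237.791) → (62.298,171.800) → (133.402,123.766) → (128.825,292.893). Open path.

**Shape 4** — `<path>` rectangle, stroke `#ff00ff` → score (S418, F2318). Machine vertices: (60.104,244.022) → (117.043,244.022) → (117.043,207.847) → (60.104,207.847) → (60.104,244.022). Closed: final G1 returns to the first vertex.

**Shape 5** — `<path>` cubic bezier, stroke `#ff00ff` → score (S418, F2318). Control points (SVG): P0=(147.004,238.790), P1=(139.933,223.207), P2=(80.329,119.602), P3=(54.709,137.545); sampled at t=k/8. Machine vertices: (147.004,74.791) → (142.059,84.351) → (133.203,99.708) → (121.449,118.405) → (107.812,137.986) → (93.306,155.995) → (78.944,169.978) → (65.741,177.476) → (54.709,176.036). Open path.

**Shape 6** — `<path>` rectangle, stroke `#ff00ff` → score (S418, F2318). Machine vertices: (93.238,193.818) → (149.840,193.818) → (149.840,169.902) → (93.238,169.902) → (93.238,193.818). Closed: final G1 returns to the first vertex.

**Shape 7** — `<path>` cubic bezier, stroke `#ff00ff` → score (S418, F2318). Control points (SVG): P0=(124.800,16.826), P1=(127.347,37.681), P2=(95.956,170.691), P3=(78.030,192.697); sampled at t=k/8. Machine vertices: (124.800,296.755) → (124.257,284.113) → (121.088,263.572) → (115.848,237.746) → (109.092,209.251) → (101.378,180.702) → (93.259,154.715) → (85.291,133.904) → (78.030,120.884). Open path.

**Shape 8** — `<path>` quadratic bezier, stroke `#ff00ff` → score (S418, F2318). Control points (SVG): P0=(79.176,291.001), P1=(127.835,174.562), P2=(127.222,21.920); sampled at t=k/8. Machine vertices: (79.176,22.580) → (90.571,52.255) → (100.426,83.062) → (108.741,115.000) → (115.517,148.070) → (120.753,182.271) → (124.449,217.603) → (126.605,254.066) → (127.222,291.661). Open path.

; LightBurn 1.4.05
; GRBL device profile, absolute coords
G21
G90
G0 X36.202 Y214.318
M3 S418
G01 X131.689 Y257.545 F2318
G01 X121.381 Y153.238 F2318
G01 X36.202 Y214.318 F2318
G0 X58.074 Y207.418
M3 S716
G01 X59.850 Y214.730 F1211
G01 X68.230 Y217.922 F1211
G01 X80.904 Y218.386 F1211
G01 X95.560 Y217.516 F1211
G01 X109.887 Y216.703 F1211
G01 X121.574 Y217.339 F1211
G01 X128.309 Y220.816 F1211
G01 X127.783 Y228.528 F1211
G0 X59.293 Y144.520
M3 S418
G01 X124.251 Y237.791 F2318
G01 X62.298 Y171.800 F2318
G01 X133.402 Y123.766 F2318
G01 X128.825 Y292.893 F2318
G0 X60.104 Y244.022
M3 S418
G01 X117.043 Y244.022 F2318
G01 X117.043 Y207.847 F2318
G01 X60.104 Y207.847 F2318
G01 X60.104 Y244.022 F2318
G0 X147.004 Y74.791
M3 S418
G01 X142.059 Y84.351 F2318
G01 X133.203 Y99.708 F2318
G01 X121.449 Y118.405 F2318
G01 X107.812 Y137.986 F2318
G01 X93.306 Y155.995 F2318
G01 X78.944 Y169.978 F2318
G01 X65.741 Y177.476 F2318
G01 X54.709 Y176.036 F2318
G0 X93.238 Y193.818
M3 S418
G01 X149.840 Y193.818 F2318
G01 X149.840 Y169.902 F2318
G01 X93.238 Y169.902 F2318
G01 X93.238 Y193.818 F2318
G0 X124.800 Y296.755
M3 S418
G01 X124.257 Y284.113 F2318
G01 X121.088 Y263.572 F2318
G01 X115.848 Y237.746 F2318
G01 X109.092 Y209.251 F2318
G01 X101.378 Y180.702 F2318
G01 X93.259 Y154.715 F2318
G01 X85.291 Y133.904 F2318
G01 X78.030 Y120.884 F2318
G0 X79.176 Y22.580
M3 S418
G01 X90.571 Y52.255 F2318
G01 X100.426 Y83.062 F2318
G01 X108.741 Y115.000 F2318
G01 X115.517 Y148.070 F2318
G01 X120.753 Y182.271 F2318
G01 X124.449 Y217.603 F2318
G01 X126.605 Y254.066 F2318
G01 X127.222 Y291.661 F2318
M5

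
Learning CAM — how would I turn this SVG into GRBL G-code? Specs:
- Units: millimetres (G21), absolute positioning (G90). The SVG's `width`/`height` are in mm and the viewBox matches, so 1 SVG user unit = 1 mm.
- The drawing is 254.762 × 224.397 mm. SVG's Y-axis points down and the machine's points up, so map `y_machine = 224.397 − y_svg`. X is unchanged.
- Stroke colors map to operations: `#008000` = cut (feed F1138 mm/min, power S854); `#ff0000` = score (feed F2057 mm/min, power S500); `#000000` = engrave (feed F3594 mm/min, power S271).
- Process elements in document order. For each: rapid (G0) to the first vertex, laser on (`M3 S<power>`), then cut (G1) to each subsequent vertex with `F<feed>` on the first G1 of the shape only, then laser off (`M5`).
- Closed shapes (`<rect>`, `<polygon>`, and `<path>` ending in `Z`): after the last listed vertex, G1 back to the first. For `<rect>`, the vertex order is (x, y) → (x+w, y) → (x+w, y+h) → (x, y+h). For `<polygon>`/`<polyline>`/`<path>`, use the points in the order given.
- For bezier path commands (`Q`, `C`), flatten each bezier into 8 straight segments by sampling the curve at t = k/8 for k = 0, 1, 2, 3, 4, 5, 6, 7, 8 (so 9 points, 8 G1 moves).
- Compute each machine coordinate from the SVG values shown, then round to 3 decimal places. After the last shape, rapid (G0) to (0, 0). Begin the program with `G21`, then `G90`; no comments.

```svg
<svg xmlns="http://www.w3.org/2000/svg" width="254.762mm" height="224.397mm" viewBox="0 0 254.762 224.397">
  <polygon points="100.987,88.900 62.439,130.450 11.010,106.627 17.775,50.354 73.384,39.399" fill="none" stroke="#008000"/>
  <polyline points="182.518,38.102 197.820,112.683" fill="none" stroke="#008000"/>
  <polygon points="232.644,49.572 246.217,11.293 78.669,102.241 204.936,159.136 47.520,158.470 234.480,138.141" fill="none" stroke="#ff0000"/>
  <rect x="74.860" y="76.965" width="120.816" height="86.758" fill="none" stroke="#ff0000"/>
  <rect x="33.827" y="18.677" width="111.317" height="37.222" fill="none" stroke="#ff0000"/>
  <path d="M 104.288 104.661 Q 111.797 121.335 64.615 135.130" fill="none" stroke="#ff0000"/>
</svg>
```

G21
G90
G0 X100.987 Y135.497
M3 S854
G1 X62.439 Y93.947 F1138
G1 X11.010 Y117.770
G1 X17.775 Y174.043
G1 X73.384 Y184.998
G1 X100.987 Y135.497
M5
G0 X182.518 Y186.295
M3 S854
G1 X197.820 Y111.714 F1138
M5
G0 X232.644 Y174.825
M3 S500
G1 X246.217 Y213.104 F2057
G1 X78.669 Y122.156
G1 X204.936 Y65.261
G1 X47.520 Y65.927
G1 X234.480 Y86.256
G1 X232.644 Y174.825
M5
G0 X74.860 Y147.432
M3 S500
G1 X195.676 Y147.432 F2057
G1 X195.676 Y60.674
G1 X74.860 Y60.674
G1 X74.860 Y147.432
M5
G0 X33.827 Y205.720
M3 S500
G1 X145.144 Y205.720 F2057
G1 X145.144 Y168.498
G1 X33.827 Y168.498
G1 X33.827 Y205.720
M5
G0 X104.288 Y119.736
M3 S500
G1 X105.311 Y115.612 F2057
G1 X104.624 Y111.579
G1 X102.229 Y107.635
G1 X98.124 Y103.782
G1 X92.311 Y100.018
G1 X84.788 Y96.344
G1 X75.556 Y92.761
G1 X64.615 Y89.267
M5
G0 X0.000 Y0.000

Since the viewBox matches the mm dimensions, user units are millimetres directly. The only transform is the Y-flip y_m = 224.397 − y_svg.

Shape 1 is a regular polygon drawn with `<polygon>`. Its stroke #008000 means cut at S854, F1138. After flipping Y the toolpath is (100.987,135.497) → (62.439,93.947) → (11.010,117.770) → (17.775,174.043) → (73.384,184.998) → (100.987,135.497), returning to the start.

Shape 2 is a line segment drawn with `<polyline>`. Its stroke #008000 means cut at S854, F1138. After flipping Y the toolpath is (182.518,186.295) → (197.820,111.714).

Shape 3 is a closed polygon drawn with `<polygon>`. Its stroke #ff0000 means score at S500, F2057. After flipping Y the toolpath is (232.644,174.825) → (246.217,213.104) → (78.669,122.156) → (204.936,65.261) → (47.520,65.927) → (234.480,86.256) → (232.644,174.825), returning to the start.

Shape 4 is a rectangle drawn with `<rect>`. Its stroke #ff0000 means score at S500, F2057. After flipping Y the toolpath is (74.860,147.432) → (195.676,147.432) → (195.676,60.674) → (74.860,60.674) → (74.860,147.432), returning to the start.

Shape 5 is a rectangle drawn with `<rect>`. Its stroke #ff0000 means score at S500, F2057. After flipping Y the toolpath is (33.827,205.720) → (145.144,205.720) → (145.144,168.498) → (33.827,168.498) → (33.827,205.720), returning to the start.

Shape 6 is a quadratic bezier drawn with `<path>`. Its stroke #ff0000 means score at S500, F2057. After flipping Y the toolpath is (104.288,119.736) → (105.311,115.612) → (104.624,111.579) → (102.229,107.635) → (98.124,103.782) → (92.311,100.018) → (84.788,96.344) → (75.556,92.761) → (64.615,89.267).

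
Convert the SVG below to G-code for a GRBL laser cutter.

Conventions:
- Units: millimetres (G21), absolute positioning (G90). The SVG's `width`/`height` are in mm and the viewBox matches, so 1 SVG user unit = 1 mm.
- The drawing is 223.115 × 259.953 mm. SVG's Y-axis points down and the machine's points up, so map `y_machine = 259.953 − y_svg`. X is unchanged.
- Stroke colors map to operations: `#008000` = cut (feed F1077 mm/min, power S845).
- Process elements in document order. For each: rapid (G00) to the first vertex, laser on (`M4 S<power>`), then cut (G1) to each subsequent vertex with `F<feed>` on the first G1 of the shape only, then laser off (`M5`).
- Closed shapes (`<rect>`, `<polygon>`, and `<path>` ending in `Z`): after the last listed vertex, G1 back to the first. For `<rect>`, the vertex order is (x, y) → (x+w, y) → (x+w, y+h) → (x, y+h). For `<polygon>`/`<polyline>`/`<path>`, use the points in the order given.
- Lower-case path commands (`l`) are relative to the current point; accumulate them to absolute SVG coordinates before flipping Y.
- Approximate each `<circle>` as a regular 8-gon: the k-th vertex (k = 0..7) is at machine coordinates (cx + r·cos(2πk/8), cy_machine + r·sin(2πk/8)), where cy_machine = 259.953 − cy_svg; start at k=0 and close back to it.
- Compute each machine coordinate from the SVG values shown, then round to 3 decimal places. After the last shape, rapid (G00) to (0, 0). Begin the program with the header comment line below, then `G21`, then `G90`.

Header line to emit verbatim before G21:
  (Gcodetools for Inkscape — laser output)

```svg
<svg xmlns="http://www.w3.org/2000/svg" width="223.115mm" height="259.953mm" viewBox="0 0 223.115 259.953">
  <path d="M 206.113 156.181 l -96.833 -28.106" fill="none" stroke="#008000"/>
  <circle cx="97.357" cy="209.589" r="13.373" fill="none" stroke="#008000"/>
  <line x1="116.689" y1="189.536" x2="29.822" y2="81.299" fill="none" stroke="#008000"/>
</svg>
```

viewBox `0 0 223.115 259.953` with mm width/height → 1 unit = 1 mm. Flip: y_m = 259.953 − y_svg.

**Shape 1** — `<path>` line segment, stroke `#008000` → cut (S845, F1077). Machine vertices: (206.113,103.772) → (109.280,131.878). Open path.

**Shape 2** — `<circle>` circle, stroke `#008000` → cut (S845, F1077). Machine vertices: (110.730,50.364) → (106.813,59.820) → (97.357,63.737) → (87.901,59.820) → (83.984,50.364) → (87.901,40.908) → (97.357,36.991) → (106.813,40.908) → (110.730,50.364). Closed: final G1 returns to the first vertex.

**Shape 3** — `<line>` line segment, stroke `#008000` → cut (S845, F1077). Machine vertices: (116.689,70.417) → (29.822,178.654). Open path.

(Gcodetools for Inkscape — laser output)
G21
G90
G00 X206.113 Y103.772
M4 S845
G1 X109.280 Y131.878 F1077
M5
G00 X110.730 Y50.364
M4 S845
G1 X106.813 Y59.820 F1077
G1 X97.357 Y63.737
G1 X87.901 Y59.820
G1 X83.984 Y50.364
G1 X87.901 Y40.908
G1 X97.357 Y36.991
G1 X106.813 Y40.908
G1 X110.730 Y50.364
M5
G00 X116.689 Y70.417
M4 S845
G1 X29.822 Y178.654 F1077
M5
G00 X0.000 Y0.000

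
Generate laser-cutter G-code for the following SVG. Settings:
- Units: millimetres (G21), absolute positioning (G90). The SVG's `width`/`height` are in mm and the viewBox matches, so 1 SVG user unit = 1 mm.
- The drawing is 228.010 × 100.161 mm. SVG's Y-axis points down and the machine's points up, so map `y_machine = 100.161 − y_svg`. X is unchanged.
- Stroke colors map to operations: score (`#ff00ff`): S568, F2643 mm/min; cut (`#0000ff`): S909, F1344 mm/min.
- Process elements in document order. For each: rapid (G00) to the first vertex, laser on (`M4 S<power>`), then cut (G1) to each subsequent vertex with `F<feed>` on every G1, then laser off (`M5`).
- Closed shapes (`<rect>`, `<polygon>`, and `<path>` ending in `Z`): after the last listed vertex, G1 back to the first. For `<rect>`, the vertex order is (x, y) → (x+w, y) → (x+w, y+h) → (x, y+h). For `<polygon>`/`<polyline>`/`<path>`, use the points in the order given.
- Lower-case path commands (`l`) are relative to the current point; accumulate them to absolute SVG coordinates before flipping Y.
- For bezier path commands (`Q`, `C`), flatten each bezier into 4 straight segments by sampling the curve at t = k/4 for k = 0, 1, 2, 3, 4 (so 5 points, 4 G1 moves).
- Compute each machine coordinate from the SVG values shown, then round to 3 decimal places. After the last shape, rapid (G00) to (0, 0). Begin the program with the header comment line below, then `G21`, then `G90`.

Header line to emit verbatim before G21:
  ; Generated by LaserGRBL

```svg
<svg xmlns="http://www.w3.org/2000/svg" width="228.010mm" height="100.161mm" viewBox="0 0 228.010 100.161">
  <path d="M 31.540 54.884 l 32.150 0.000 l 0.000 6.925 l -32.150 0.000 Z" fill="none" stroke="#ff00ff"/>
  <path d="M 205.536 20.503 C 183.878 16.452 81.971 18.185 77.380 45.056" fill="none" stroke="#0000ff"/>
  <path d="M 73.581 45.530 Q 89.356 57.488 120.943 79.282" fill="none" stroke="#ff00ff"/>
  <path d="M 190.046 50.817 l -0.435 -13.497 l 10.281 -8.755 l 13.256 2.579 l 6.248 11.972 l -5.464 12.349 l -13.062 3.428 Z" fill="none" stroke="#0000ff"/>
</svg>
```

; Generated by LaserGRBL
G21
G90
G00 X31.540 Y45.277
M4 S568
G1 X63.690 Y45.277 F2643
G1 X63.690 Y38.352 F2643
G1 X31.540 Y38.352 F2643
G1 X31.540 Y45.277 F2643
M5
G00 X205.536 Y79.658
M4 S909
G1 X177.020 Y81.309 F1344
G1 X135.058 Y78.977 F1344
G1 X96.296 Y70.847 F1344
G1 X77.380 Y55.105 F1344
M5
G00 X73.581 Y54.631
M4 S568
G1 X82.457 Y48.037 F2643
G1 X93.309 Y40.214 F2643
G1 X106.138 Y31.161 F2643
G1 X120.943 Y20.879 F2643
M5
G00 X190.046 Y49.344
M4 S909
G1 X189.611 Y62.841 F1344
G1 X199.892 Y71.596 F1344
G1 X213.148 Y69.017 F1344
G1 X219.396 Y57.045 F1344
G1 X213.932 Y44.696 F1344
G1 X200.870 Y41.268 F1344
G1 X190.046 Y49.344 F1344
M5
G00 X0.000 Y0.000

viewBox `0 0 228.010 100.161` with mm width/height → 1 unit = 1 mm. Flip: y_m = 100.161 − y_svg.

**Shape 1** — `<path>` rectangle, stroke `#ff00ff` → score (S568, F2643). Machine vertices: (31.540,45.277) → (63.690,45.277) → (63.690,38.352) → (31.540,38.352) → (31.540,45.277). Closed: final G1 returns to the first vertex.

**Shape 2** — `<path>` cubic bezier, stroke `#0000ff` → cut (S909, F1344). Control points (SVG): P0=(205.536,20.503), P1=(183.878,16.452), P2=(81.971,18.185), P3=(77.380,45.056); sampled at t=k/4. Machine vertices: (205.536,79.658) → (177.020,81.309) → (135.058,78.977) → (96.296,70.847) → (77.380,55.105). Open path.

**Shape 3** — `<path>` quadratic bezier, stroke `#ff00ff` → score (S568, F2643). Control points (SVG): P0=(73.581,45.530), P1=(89.356,57.488), P2=(120.943,79.282); sampled at t=k/4. Machine vertices: (73.581,54.631) → (82.457,48.037) → (93.309,40.214) → (106.138,31.161) → (120.943,20.879). Open path.

**Shape 4** — `<path>` regular polygon, stroke `#0000ff` → cut (S909, F1344). Machine vertices: (190.046,49.344) → (189.611,62.841) → (199.892,71.596) → (213.148,69.017) → (219.396,57.045) → (213.932,44.696) → (200.870,41.268) → (190.046,49.344). Closed: final G1 returns to the first vertex.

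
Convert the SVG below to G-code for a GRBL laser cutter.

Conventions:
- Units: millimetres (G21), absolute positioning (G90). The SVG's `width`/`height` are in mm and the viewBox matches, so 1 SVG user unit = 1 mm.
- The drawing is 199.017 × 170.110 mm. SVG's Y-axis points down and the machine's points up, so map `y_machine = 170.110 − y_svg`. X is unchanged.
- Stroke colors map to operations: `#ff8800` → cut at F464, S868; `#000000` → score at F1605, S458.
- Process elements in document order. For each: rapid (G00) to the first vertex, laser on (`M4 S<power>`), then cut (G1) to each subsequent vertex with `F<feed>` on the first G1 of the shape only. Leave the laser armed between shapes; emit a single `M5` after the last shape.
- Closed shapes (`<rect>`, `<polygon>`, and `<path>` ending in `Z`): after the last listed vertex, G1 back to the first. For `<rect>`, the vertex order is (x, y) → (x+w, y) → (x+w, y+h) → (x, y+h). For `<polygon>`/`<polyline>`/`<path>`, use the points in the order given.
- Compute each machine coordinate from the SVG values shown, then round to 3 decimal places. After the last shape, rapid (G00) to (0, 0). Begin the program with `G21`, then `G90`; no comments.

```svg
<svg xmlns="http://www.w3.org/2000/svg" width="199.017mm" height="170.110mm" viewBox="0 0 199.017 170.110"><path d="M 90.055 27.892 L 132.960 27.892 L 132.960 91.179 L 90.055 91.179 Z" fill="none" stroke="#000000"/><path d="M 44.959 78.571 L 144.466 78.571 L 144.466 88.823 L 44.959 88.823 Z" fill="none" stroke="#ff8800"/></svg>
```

1 u = 1 mm; y_m = 170.110 − y.

[1] `<path>` rectangle, #000000→score S458 F1605: (90.055,142.218) → (132.960,142.218) → (132.960,78.931) → (90.055,78.931) → (90.055,142.218) (closed)

[2] `<path>` rectangle, #ff8800→cut S868 F464: (44.959,91.539) → (144.466,91.539) → (144.466,81.287) → (44.959,81.287) → (44.959,91.539) (closed)

G21
G90
G00 X90.055 Y142.218
M4 S458
G1 X132.960 Y142.218 F1605
G1 X132.960 Y78.931
G1 X90.055 Y78.931
G1 X90.055 Y142.218
G00 X44.959 Y91.539
M4 S868
G1 X144.466 Y91.539 F464
G1 X144.466 Y81.287
G1 X44.959 Y81.287
G1 X44.959 Y91.539
M5
G00 X0.000 Y0.000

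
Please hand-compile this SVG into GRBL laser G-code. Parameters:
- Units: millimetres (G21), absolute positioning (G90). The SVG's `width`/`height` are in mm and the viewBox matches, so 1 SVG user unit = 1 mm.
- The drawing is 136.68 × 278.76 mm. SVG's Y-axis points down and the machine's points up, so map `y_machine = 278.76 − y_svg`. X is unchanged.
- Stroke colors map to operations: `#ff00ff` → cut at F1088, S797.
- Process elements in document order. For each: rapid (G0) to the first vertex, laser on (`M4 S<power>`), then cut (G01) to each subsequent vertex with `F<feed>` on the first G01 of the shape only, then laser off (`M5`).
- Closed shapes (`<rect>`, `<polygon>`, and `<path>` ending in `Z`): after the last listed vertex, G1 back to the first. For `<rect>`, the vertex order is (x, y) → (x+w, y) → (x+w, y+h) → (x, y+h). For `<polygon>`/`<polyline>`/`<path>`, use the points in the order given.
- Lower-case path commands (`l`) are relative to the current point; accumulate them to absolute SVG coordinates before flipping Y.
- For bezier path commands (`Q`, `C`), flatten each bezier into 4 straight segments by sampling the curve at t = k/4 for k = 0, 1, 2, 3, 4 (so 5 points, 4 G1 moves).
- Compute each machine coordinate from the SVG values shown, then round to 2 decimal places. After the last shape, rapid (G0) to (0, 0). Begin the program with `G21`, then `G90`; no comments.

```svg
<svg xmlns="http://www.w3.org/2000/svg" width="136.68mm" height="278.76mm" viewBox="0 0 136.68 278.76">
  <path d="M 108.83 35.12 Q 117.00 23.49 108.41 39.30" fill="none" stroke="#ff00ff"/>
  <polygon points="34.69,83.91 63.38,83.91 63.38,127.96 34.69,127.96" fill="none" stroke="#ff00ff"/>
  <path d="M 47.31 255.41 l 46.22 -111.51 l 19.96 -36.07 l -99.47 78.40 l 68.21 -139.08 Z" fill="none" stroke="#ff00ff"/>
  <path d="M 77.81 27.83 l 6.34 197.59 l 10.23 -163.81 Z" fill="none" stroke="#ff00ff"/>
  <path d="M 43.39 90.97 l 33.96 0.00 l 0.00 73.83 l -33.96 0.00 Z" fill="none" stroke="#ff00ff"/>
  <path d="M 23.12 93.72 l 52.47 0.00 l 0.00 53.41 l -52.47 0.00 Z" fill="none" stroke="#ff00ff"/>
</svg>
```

G21
G90
G0 X108.83 Y243.64
M4 S797
G01 X111.87 Y247.74 F1088
G01 X112.81 Y248.41
G01 X111.66 Y245.65
G01 X108.41 Y239.46
M5
G0 X34.69 Y194.85
M4 S797
G01 X63.38 Y194.85 F1088
G01 X63.38 Y150.80
G01 X34.69 Y150.80
G01 X34.69 Y194.85
M5
G0 X47.31 Y23.35
M4 S797
G01 X93.53 Y134.86 F1088
G01 X113.49 Y170.93
G01 X14.02 Y92.53
G01 X82.23 Y231.61
G01 X47.31 Y23.35
M5
G0 X77.81 Y250.93
M4 S797
G01 X84.15 Y53.34 F1088
G01 X94.38 Y217.15
G01 X77.81 Y250.93
M5
G0 X43.39 Y187.79
M4 S797
G01 X77.35 Y187.79 F1088
G01 X77.35 Y113.96
G01 X43.39 Y113.96
G01 X43.39 Y187.79
M5
G0 X23.12 Y185.04
M4 S797
G01 X75.59 Y185.04 F1088
G01 X75.59 Y131.63
G01 X23.12 Y131.63
G01 X23.12 Y185.04
M5
G0 X0.00 Y0.00

Since the viewBox matches the mm dimensions, user units are millimetres directly. The only transform is the Y-flip y_m = 278.76 − y_svg.

Shape 1 is a quadratic bezier drawn with `<path>`. Its stroke #ff00ff means cut at S797, F1088. After flipping Y the toolpath is (108.83,243.64) → (111.87,247.74) → (112.81,248.41) → (111.66,245.65) → (108.41,239.46).

Shape 2 is a rectangle drawn with `<polygon>`. Its stroke #ff00ff means cut at S797, F1088. After flipping Y the toolpath is (34.69,194.85) → (63.38,194.85) → (63.38,150.80) → (34.69,150.80) → (34.69,194.85), returning to the start.

Shape 3 is a closed polygon drawn with `<path>`. Its stroke #ff00ff means cut at S797, F1088. After flipping Y the toolpath is (47.31,23.35) → (93.53,134.86) → (113.49,170.93) → (14.02,92.53) → (82.23,231.61) → (47.31,23.35), returning to the start.

Shape 4 is a closed polygon drawn with `<path>`. Its stroke #ff00ff means cut at S797, F1088. After flipping Y the toolpath is (77.81,250.93) → (84.15,53.34) → (94.38,217.15) → (77.81,250.93), returning to the start.

Shape 5 is a rectangle drawn with `<path>`. Its stroke #ff00ff means cut at S797, F1088. After flipping Y the toolpath is (43.39,187.79) → (77.35,187.79) → (77.35,113.96) → (43.39,113.96) → (43.39,187.79), returning to the start.

Shape 6 is a rectangle drawn with `<path>`. Its stroke #ff00ff means cut at S797, F1088. After flipping Y the toolpath is (23.12,185.04) → (75.59,185.04) → (75.59,131.63) → (23.12,131.63) → (23.12,185.04), returning to the start.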